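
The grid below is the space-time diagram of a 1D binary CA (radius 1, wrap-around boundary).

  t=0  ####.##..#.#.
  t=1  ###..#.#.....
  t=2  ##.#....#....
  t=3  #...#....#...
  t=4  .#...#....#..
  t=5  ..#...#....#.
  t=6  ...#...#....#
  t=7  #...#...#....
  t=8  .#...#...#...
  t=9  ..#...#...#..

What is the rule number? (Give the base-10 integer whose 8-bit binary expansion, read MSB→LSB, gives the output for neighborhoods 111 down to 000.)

152

  ### -> #   bit 7 = 1  t=0,i=1
  ##. -> .   bit 6 = 0  t=0,i=3
  #.# -> .   bit 5 = 0  t=0,i=4
  #.. -> #   bit 4 = 1  t=0,i=7
  .## -> #   bit 3 = 1  t=0,i=0
  .#. -> .   bit 2 = 0  t=0,i=9
  ..# -> .   bit 1 = 0  t=0,i=8
  ... -> .   bit 0 = 0  t=1,i=9
  bits 10011000 = 152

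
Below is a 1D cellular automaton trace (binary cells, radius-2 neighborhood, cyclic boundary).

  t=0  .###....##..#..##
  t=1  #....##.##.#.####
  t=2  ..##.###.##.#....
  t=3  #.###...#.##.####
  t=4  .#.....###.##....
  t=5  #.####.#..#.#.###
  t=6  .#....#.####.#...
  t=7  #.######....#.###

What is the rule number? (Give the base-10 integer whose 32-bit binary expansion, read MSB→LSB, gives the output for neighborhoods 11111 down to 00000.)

202194919

  nb #####: next=.  (t=1,i=15, bit31=0)
  nb ####.: next=.  (t=1,i=16, bit30=0)
  nb ###.#: next=.  (t=2,i=7, bit29=0)
  nb ###..: next=.  (t=0,i=3, bit28=0)
  nb ##.##: next=#  (t=0,i=0, bit27=1)
  nb ##.#.: next=#  (t=1,i=10, bit26=1)
  nb ##..#: next=.  (t=0,i=10, bit25=0)
  nb ##...: next=.  (t=0,i=4, bit24=0)
  nb #.###: next=.  (t=0,i=1, bit23=0)
  nb #.##.: next=.  (t=1,i=8, bit22=0)
  nb #.#.#: next=.  (t=1,i=11, bit21=0)
  nb #.#..: next=.  (t=2,i=12, bit20=0)
  nb #..##: next=#  (t=0,i=14, bit19=1)
  nb #..#.: next=#  (t=0,i=11, bit18=1)
  nb #...#: next=.  (t=3,i=6, bit17=0)
  nb #....: next=#  (t=0,i=5, bit16=1)
  nb .####: next=.  (t=1,i=14, bit15=0)
  nb .###.: next=.  (t=0,i=2, bit14=0)
  nb .##.#: next=#  (t=0,i=16, bit13=1)
  nb .##..: next=#  (t=0,i=9, bit12=1)
  nb .#.##: next=#  (t=1,i=12, bit11=1)
  nb .#.#.: next=#  (t=5,i=11, bit10=1)
  nb .#..#: next=#  (t=0,i=13, bit9=1)
  nb .#...: next=#  (t=2,i=13, bit8=1)
  nb ..###: next=#  (t=4,i=7, bit7=1)
  nb ..##.: next=#  (t=0,i=8, bit6=1)
  nb ..#.#: next=#  (t=3,i=8, bit5=1)
  nb ..#..: next=.  (t=0,i=12, bit4=0)
  nb ...##: next=.  (t=0,i=7, bit3=0)
  nb ...#.: next=#  (t=3,i=7, bit2=1)
  nb ....#: next=#  (t=0,i=6, bit1=1)
  nb .....: next=#  (t=2,i=15, bit0=1)
  bits 00001100000011010011111111100111 = 202194919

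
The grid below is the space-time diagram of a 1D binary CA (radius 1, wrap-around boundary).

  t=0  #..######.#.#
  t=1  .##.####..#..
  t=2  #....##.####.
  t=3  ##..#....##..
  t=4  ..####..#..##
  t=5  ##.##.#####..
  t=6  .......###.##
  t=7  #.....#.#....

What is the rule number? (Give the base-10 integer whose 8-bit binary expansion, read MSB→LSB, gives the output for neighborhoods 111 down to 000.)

150

  ### -> #   bit 7 = 1  t=0,i=4
  ##. -> .   bit 6 = 0  t=0,i=0
  #.# -> .   bit 5 = 0  t=0,i=9
  #.. -> #   bit 4 = 1  t=0,i=1
  .## -> .   bit 3 = 0  t=0,i=3
  .#. -> #   bit 2 = 1  t=0,i=10
  ..# -> #   bit 1 = 1  t=0,i=2
  ... -> .   bit 0 = 0  t=1,i=12
  bits 10010110 = 150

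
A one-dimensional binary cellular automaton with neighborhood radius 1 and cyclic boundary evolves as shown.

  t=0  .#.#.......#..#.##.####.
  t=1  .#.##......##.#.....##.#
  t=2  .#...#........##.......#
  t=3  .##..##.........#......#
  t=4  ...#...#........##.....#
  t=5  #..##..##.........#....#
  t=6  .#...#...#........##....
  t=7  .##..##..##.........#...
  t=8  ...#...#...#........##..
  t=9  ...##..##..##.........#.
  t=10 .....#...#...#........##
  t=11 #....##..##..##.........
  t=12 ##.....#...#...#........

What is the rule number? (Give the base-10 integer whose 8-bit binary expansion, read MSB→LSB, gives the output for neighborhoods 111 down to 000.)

  ### -> #   bit 7 = 1  t=0,i=20
  ##. -> .   bit 6 = 0  t=0,i=17
  #.# -> .   bit 5 = 0  t=0,i=2
  #.. -> #   bit 4 = 1  t=0,i=4
  .## -> .   bit 3 = 0  t=0,i=16
  .#. -> #   bit 2 = 1  t=0,i=1
  ..# -> .   bit 1 = 0  t=0,i=0
  ... -> .   bit 0 = 0  t=0,i=5
  bits 10010100 = 148

148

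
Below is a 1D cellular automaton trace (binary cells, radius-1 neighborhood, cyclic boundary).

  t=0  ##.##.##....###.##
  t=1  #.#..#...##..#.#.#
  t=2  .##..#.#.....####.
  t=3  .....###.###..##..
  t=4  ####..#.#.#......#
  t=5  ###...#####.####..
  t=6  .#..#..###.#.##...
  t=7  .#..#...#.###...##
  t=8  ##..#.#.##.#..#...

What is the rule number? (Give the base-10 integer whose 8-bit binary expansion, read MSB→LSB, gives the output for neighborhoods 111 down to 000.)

  [7] ### => #  t=0,i=0
  [6] ##. => .  t=0,i=1
  [5] #.# => #  t=0,i=2
  [4] #.. => .  t=0,i=8
  [3] .## => .  t=0,i=3
  [2] .#. => #  t=1,i=2
  [1] ..# => .  t=0,i=11
  [0] ... => #  t=0,i=9
  bits 10100101 = 165

165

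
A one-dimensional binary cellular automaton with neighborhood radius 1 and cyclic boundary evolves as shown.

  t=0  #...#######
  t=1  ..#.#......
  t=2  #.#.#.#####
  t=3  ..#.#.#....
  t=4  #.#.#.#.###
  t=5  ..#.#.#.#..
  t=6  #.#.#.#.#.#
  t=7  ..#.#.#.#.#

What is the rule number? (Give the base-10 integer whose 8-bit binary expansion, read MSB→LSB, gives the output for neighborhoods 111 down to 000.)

13

  nb ###: next=.  (t=0,i=5, bit7=0)
  nb ##.: next=.  (t=0,i=0, bit6=0)
  nb #.#: next=.  (t=1,i=3, bit5=0)
  nb #..: next=.  (t=0,i=1, bit4=0)
  nb .##: next=#  (t=0,i=4, bit3=1)
  nb .#.: next=#  (t=1,i=2, bit2=1)
  nb ..#: next=.  (t=0,i=3, bit1=0)
  nb ...: next=#  (t=0,i=2, bit0=1)
  bits 00001101 = 13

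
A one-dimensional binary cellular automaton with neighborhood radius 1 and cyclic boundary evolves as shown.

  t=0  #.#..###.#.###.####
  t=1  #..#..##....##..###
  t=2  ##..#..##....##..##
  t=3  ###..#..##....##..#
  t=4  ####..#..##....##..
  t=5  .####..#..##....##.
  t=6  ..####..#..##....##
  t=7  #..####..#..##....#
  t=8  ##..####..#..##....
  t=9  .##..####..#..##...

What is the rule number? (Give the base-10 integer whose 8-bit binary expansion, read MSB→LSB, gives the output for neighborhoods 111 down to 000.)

  ###|#  b7=1 t=0,i=6
  ##.|#  b6=1 t=0,i=0
  #.#|.  b5=0 t=0,i=1
  #..|#  b4=1 t=0,i=3
  .##|.  b3=0 t=0,i=5
  .#.|.  b2=0 t=0,i=2
  ..#|.  b1=0 t=0,i=4
  ...|.  b0=0 t=1,i=9
  bits 11010000 = 208

208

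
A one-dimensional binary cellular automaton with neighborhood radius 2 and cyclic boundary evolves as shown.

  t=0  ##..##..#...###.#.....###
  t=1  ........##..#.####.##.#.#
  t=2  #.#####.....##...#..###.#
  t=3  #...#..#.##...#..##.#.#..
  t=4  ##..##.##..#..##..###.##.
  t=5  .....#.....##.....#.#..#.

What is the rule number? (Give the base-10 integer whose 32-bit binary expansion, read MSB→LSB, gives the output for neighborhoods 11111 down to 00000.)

2771397555

  nb #####: next=#  (t=0,i=24, bit31=1)
  nb ####.: next=.  (t=0,i=0, bit30=0)
  nb ###.#: next=#  (t=0,i=14, bit29=1)
  nb ###..: next=.  (t=0,i=1, bit28=0)
  nb ##.##: next=.  (t=1,i=18, bit27=0)
  nb ##.#.: next=#  (t=0,i=15, bit26=1)
  nb ##..#: next=.  (t=0,i=2, bit25=0)
  nb ##...: next=#  (t=2,i=7, bit24=1)
  nb #.###: next=.  (t=1,i=14, bit23=0)
  nb #.##.: next=.  (t=1,i=19, bit22=0)
  nb #.#.#: next=#  (t=1,i=22, bit21=1)
  nb #.#..: next=#  (t=0,i=16, bit20=1)
  nb #..##: next=.  (t=0,i=3, bit19=0)
  nb #..#.: next=.  (t=0,i=7, bit18=0)
  nb #...#: next=.  (t=0,i=10, bit17=0)
  nb #....: next=.  (t=0,i=18, bit16=0)
  nb .####: next=.  (t=0,i=23, bit15=0)
  nb .###.: next=.  (t=0,i=13, bit14=0)
  nb .##.#: next=#  (t=1,i=20, bit13=1)
  nb .##..: next=.  (t=0,i=5, bit12=0)
  nb .#.##: next=#  (t=1,i=13, bit11=1)
  nb .#.#.: next=.  (t=1,i=23, bit10=0)
  nb .#..#: next=#  (t=2,i=18, bit9=1)
  nb .#...: next=#  (t=0,i=9, bit8=1)
  nb ..###: next=#  (t=0,i=12, bit7=1)
  nb ..##.: next=.  (t=0,i=4, bit6=0)
  nb ..#.#: next=#  (t=1,i=12, bit5=1)
  nb ..#..: next=#  (t=0,i=8, bit4=1)
  nb ...##: next=.  (t=0,i=11, bit3=0)
  nb ...#.: next=.  (t=2,i=16, bit2=0)
  nb ....#: next=#  (t=0,i=20, bit1=1)
  nb .....: next=#  (t=0,i=19, bit0=1)
  bits 10100101001100000010101110110011 = 2771397555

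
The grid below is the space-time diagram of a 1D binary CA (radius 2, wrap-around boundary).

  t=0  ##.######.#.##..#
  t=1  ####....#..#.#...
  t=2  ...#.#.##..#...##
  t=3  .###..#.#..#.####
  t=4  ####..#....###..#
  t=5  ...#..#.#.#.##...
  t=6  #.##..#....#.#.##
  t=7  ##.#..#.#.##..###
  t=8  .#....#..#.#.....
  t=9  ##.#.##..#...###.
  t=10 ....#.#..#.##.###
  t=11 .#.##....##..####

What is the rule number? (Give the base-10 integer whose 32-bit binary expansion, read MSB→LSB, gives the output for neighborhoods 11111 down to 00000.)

948131965

  nb #####: next=.  (t=0,i=5, bit31=0)
  nb ####.: next=.  (t=0,i=7, bit30=0)
  nb ###.#: next=#  (t=0,i=1, bit29=1)
  nb ###..: next=#  (t=1,i=3, bit28=1)
  nb ##.##: next=#  (t=0,i=2, bit27=1)
  nb ##.#.: next=.  (t=0,i=9, bit26=0)
  nb ##..#: next=.  (t=0,i=14, bit25=0)
  nb ##...: next=.  (t=1,i=4, bit24=0)
  nb #.###: next=#  (t=0,i=3, bit23=1)
  nb #.##.: next=.  (t=0,i=12, bit22=0)
  nb #.#.#: next=.  (t=0,i=10, bit21=0)
  nb #.#..: next=.  (t=1,i=13, bit20=0)
  nb #..##: next=.  (t=0,i=15, bit19=0)
  nb #..#.: next=.  (t=1,i=10, bit18=0)
  nb #...#: next=#  (t=1,i=15, bit17=1)
  nb #....: next=#  (t=1,i=5, bit16=1)
  nb .####: next=.  (t=0,i=4, bit15=0)
  nb .###.: next=#  (t=0,i=0, bit14=1)
  nb .##.#: next=.  (t=9,i=1, bit13=0)
  nb .##..: next=#  (t=0,i=13, bit12=1)
  nb .#.##: next=#  (t=0,i=11, bit11=1)
  nb .#.#.: next=.  (t=1,i=12, bit10=0)
  nb .#..#: next=.  (t=1,i=9, bit9=0)
  nb .#...: next=.  (t=1,i=14, bit8=0)
  nb ..###: next=.  (t=0,i=16, bit7=0)
  nb ..##.: next=#  (t=2,i=15, bit6=1)
  nb ..#.#: next=#  (t=1,i=11, bit5=1)
  nb ..#..: next=#  (t=1,i=8, bit4=1)
  nb ...##: next=#  (t=1,i=16, bit3=1)
  nb ...#.: next=#  (t=1,i=7, bit2=1)
  nb ....#: next=.  (t=1,i=6, bit1=0)
  nb .....: next=#  (t=5,i=0, bit0=1)
  bits 00111000100000110101100001111101 = 948131965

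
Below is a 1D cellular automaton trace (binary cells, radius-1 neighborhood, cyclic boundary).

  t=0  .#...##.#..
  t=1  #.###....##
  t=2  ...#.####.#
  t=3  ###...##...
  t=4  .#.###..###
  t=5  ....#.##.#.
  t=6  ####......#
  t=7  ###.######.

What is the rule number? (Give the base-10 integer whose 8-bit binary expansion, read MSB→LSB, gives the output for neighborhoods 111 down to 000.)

  ###|#  b7=1 t=1,i=3
  ##.|.  b6=0 t=0,i=6
  #.#|.  b5=0 t=0,i=7
  #..|#  b4=1 t=0,i=2
  .##|.  b3=0 t=0,i=5
  .#.|.  b2=0 t=0,i=1
  ..#|#  b1=1 t=0,i=0
  ...|#  b0=1 t=0,i=3
  bits 10010011 = 147

147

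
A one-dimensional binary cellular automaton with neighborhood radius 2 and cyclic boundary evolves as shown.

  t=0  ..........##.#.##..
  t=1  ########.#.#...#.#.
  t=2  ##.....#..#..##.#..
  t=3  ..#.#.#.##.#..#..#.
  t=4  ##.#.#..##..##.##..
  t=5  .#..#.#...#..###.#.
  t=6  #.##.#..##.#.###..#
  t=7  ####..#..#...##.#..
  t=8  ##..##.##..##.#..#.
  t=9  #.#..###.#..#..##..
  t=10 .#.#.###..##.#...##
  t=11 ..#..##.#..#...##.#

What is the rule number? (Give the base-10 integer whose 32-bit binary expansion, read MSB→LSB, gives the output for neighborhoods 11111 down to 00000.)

  ##### -> .   bit 31 = 0  t=1,i=2
  ####. -> .   bit 30 = 0  t=1,i=6
  ###.# -> #   bit 29 = 1  t=1,i=7
  ###.. -> .   bit 28 = 0  t=6,i=15
  ##.## -> #   bit 27 = 1  t=4,i=14
  ##.#. -> .   bit 26 = 0  t=0,i=12
  ##..# -> #   bit 25 = 1  t=4,i=10
  ##... -> #   bit 24 = 1  t=0,i=17
  #.### -> #   bit 23 = 1  t=1,i=0
  #.##. -> #   bit 22 = 1  t=0,i=15
  #.#.# -> .   bit 21 = 0  t=0,i=13
  #.#.. -> .   bit 20 = 0  t=1,i=11
  #..## -> .   bit 19 = 0  t=2,i=12
  #..#. -> #   bit 18 = 1  t=2,i=9
  #...# -> #   bit 17 = 1  t=1,i=13
  #.... -> .   bit 16 = 0  t=0,i=18
  .#### -> #   bit 15 = 1  t=1,i=1
  .###. -> #   bit 14 = 1  t=5,i=14
  .##.# -> #   bit 13 = 1  t=0,i=11
  .##.. -> .   bit 12 = 0  t=0,i=16
  .#.## -> .   bit 11 = 0  t=0,i=14
  .#.#. -> #   bit 10 = 1  t=1,i=10
  .#..# -> #   bit 9 = 1  t=2,i=8
  .#... -> .   bit 8 = 0  t=1,i=12
  ..### -> #   bit 7 = 1  t=5,i=13
  ..##. -> .   bit 6 = 0  t=0,i=10
  ..#.# -> .   bit 5 = 0  t=1,i=15
  ..#.. -> .   bit 4 = 0  t=2,i=7
  ...## -> #   bit 3 = 1  t=0,i=9
  ...#. -> #   bit 2 = 1  t=1,i=14
  ....# -> .   bit 1 = 0  t=0,i=8
  ..... -> #   bit 0 = 1  t=0,i=0
  bits 00101011110001101110011010001101 = 734455437

734455437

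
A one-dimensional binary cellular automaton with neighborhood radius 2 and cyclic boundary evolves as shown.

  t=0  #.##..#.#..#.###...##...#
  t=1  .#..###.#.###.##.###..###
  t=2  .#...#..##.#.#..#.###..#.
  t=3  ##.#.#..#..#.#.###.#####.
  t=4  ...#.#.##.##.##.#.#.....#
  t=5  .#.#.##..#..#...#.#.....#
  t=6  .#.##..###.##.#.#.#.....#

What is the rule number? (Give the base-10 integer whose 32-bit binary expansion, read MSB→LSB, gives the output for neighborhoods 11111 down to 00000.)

  ##### -> .   bit 31 = 0  t=3,i=21
  ####. -> .   bit 30 = 0  t=3,i=22
  ###.# -> .   bit 29 = 0  t=1,i=6
  ###.. -> #   bit 28 = 1  t=0,i=15
  ##.## -> #   bit 27 = 1  t=0,i=1
  ##.#. -> .   bit 26 = 0  t=1,i=0
  ##..# -> #   bit 25 = 1  t=0,i=4
  ##... -> .   bit 24 = 0  t=0,i=16
  #.### -> .   bit 23 = 0  t=0,i=13
  #.##. -> .   bit 22 = 0  t=0,i=2
  #.#.# -> #   bit 21 = 1  t=1,i=8
  #.#.. -> #   bit 20 = 1  t=0,i=8
  #..## -> .   bit 19 = 0  t=1,i=3
  #..#. -> #   bit 18 = 1  t=0,i=5
  #...# -> #   bit 17 = 1  t=0,i=17
  #.... -> .   bit 16 = 0  t=4,i=20
  .#### -> .   bit 15 = 0  t=3,i=20
  .###. -> #   bit 14 = 1  t=0,i=14
  .##.# -> .   bit 13 = 0  t=0,i=0
  .##.. -> .   bit 12 = 0  t=0,i=3
  .#.## -> #   bit 11 = 1  t=0,i=12
  .#.#. -> .   bit 10 = 0  t=0,i=7
  .#..# -> .   bit 9 = 0  t=0,i=9
  .#... -> .   bit 8 = 0  t=2,i=2
  ..### -> .   bit 7 = 0  t=1,i=4
  ..##. -> #   bit 6 = 1  t=0,i=19
  ..#.# -> #   bit 5 = 1  t=0,i=6
  ..#.. -> #   bit 4 = 1  t=2,i=1
  ...## -> #   bit 3 = 1  t=0,i=18
  ...#. -> .   bit 2 = 0  t=2,i=4
  ....# -> .   bit 1 = 0  t=4,i=22
  ..... -> .   bit 0 = 0  t=4,i=21
  bits 00011010001101100100100001111000 = 439765112

439765112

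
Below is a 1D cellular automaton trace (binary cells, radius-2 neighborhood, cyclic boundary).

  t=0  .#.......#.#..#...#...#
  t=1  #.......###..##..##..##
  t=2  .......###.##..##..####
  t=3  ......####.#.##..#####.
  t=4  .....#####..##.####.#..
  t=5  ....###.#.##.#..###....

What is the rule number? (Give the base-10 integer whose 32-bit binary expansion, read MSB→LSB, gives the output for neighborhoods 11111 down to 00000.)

1649208508

  nb #####: next=.  (t=3,i=19, bit31=0)
  nb ####.: next=#  (t=2,i=21, bit30=1)
  nb ###.#: next=#  (t=2,i=9, bit29=1)
  nb ###..: next=.  (t=1,i=0, bit28=0)
  nb ##.##: next=.  (t=2,i=10, bit27=0)
  nb ##.#.: next=.  (t=3,i=10, bit26=0)
  nb ##..#: next=#  (t=1,i=11, bit25=1)
  nb ##...: next=.  (t=1,i=1, bit24=0)
  nb #.###: next=.  (t=4,i=15, bit23=0)
  nb #.##.: next=#  (t=2,i=11, bit22=1)
  nb #.#.#: next=.  (t=3,i=11, bit21=0)
  nb #.#..: next=.  (t=0,i=1, bit20=0)
  nb #..##: next=#  (t=1,i=12, bit19=1)
  nb #..#.: next=#  (t=0,i=13, bit18=1)
  nb #...#: next=.  (t=0,i=16, bit17=0)
  nb #....: next=.  (t=0,i=3, bit16=0)
  nb .####: next=#  (t=2,i=20, bit15=1)
  nb .###.: next=#  (t=1,i=9, bit14=1)
  nb .##.#: next=#  (t=4,i=13, bit13=1)
  nb .##..: next=.  (t=1,i=14, bit12=0)
  nb .#.##: next=#  (t=3,i=12, bit11=1)
  nb .#.#.: next=#  (t=0,i=0, bit10=1)
  nb .#..#: next=.  (t=0,i=12, bit9=0)
  nb .#...: next=.  (t=0,i=2, bit8=0)
  nb ..###: next=#  (t=1,i=8, bit7=1)
  nb ..##.: next=.  (t=1,i=13, bit6=0)
  nb ..#.#: next=#  (t=0,i=9, bit5=1)
  nb ..#..: next=#  (t=0,i=14, bit4=1)
  nb ...##: next=#  (t=1,i=7, bit3=1)
  nb ...#.: next=#  (t=0,i=8, bit2=1)
  nb ....#: next=.  (t=0,i=7, bit1=0)
  nb .....: next=.  (t=0,i=4, bit0=0)
  bits 01100010010011001110110010111100 = 1649208508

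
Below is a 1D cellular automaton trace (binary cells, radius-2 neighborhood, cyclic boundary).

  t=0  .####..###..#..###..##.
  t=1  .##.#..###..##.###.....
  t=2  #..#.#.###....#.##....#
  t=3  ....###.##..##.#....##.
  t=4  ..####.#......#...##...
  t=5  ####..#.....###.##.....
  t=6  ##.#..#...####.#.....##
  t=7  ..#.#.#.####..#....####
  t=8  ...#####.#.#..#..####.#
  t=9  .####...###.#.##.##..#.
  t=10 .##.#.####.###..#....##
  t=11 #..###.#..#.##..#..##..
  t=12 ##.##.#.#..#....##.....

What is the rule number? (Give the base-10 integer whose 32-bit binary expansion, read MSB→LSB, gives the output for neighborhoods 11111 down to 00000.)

472043166

  ##### -> .   bit 31 = 0  t=8,i=5
  ####. -> .   bit 30 = 0  t=0,i=3
  ###.# -> .   bit 29 = 0  t=3,i=6
  ###.. -> #   bit 28 = 1  t=0,i=4
  ##.## -> #   bit 27 = 1  t=1,i=14
  ##.#. -> #   bit 26 = 1  t=1,i=3
  ##..# -> .   bit 25 = 0  t=0,i=5
  ##... -> .   bit 24 = 0  t=1,i=18
  #.### -> .   bit 23 = 0  t=1,i=15
  #.##. -> .   bit 22 = 0  t=2,i=16
  #.#.# -> #   bit 21 = 1  t=2,i=5
  #.#.. -> .   bit 20 = 0  t=1,i=4
  #..## -> .   bit 19 = 0  t=0,i=0
  #..#. -> .   bit 18 = 0  t=0,i=11
  #...# -> #   bit 17 = 1  t=4,i=16
  #.... -> .   bit 16 = 0  t=1,i=19
  .#### -> #   bit 15 = 1  t=0,i=2
  .###. -> #   bit 14 = 1  t=0,i=8
  .##.# -> .   bit 13 = 0  t=1,i=2
  .##.. -> .   bit 12 = 0  t=0,i=21
  .#.## -> #   bit 11 = 1  t=2,i=6
  .#.#. -> #   bit 10 = 1  t=2,i=4
  .#..# -> #   bit 9 = 1  t=0,i=13
  .#... -> .   bit 8 = 0  t=3,i=16
  ..### -> #   bit 7 = 1  t=0,i=1
  ..##. -> .   bit 6 = 0  t=0,i=20
  ..#.# -> .   bit 5 = 0  t=2,i=3
  ..#.. -> #   bit 4 = 1  t=0,i=12
  ...## -> #   bit 3 = 1  t=1,i=0
  ...#. -> #   bit 2 = 1  t=2,i=13
  ....# -> #   bit 1 = 1  t=1,i=22
  ..... -> .   bit 0 = 0  t=1,i=20
  bits 00011100001000101100111010011110 = 472043166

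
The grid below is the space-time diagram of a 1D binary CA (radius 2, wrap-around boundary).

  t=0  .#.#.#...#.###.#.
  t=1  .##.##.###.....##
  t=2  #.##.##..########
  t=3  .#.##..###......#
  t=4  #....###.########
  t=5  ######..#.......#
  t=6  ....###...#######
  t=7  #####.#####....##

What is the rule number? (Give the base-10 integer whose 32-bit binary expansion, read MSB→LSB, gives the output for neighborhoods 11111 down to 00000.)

1528506095

  [31] ##### => .  t=2,i=11
  [30] ####. => #  t=2,i=16
  [29] ###.# => .  t=0,i=13
  [28] ###.. => #  t=1,i=9
  [27] ##.## => #  t=1,i=0
  [26] ##.#. => .  t=0,i=14
  [25] ##..# => #  t=2,i=7
  [24] ##... => #  t=1,i=10
  [23] #.### => .  t=0,i=11
  [22] #.##. => .  t=1,i=1
  [21] #.#.# => .  t=0,i=3
  [20] #.#.. => #  t=0,i=5
  [19] #..## => #  t=2,i=8
  [18] #..#. => .  t=0,i=0
  [17] #...# => #  t=0,i=7
  [16] #.... => #  t=1,i=11
  [15] .#### => .  t=2,i=10
  [14] .###. => .  t=0,i=12
  [13] .##.# => #  t=1,i=2
  [12] .##.. => .  t=2,i=6
  [11] .#.## => .  t=0,i=10
  [10] .#.#. => #  t=0,i=2
  [9] .#..# => #  t=0,i=16
  [8] .#... => .  t=0,i=6
  [7] ..### => #  t=2,i=9
  [6] ..##. => #  t=1,i=15
  [5] ..#.# => #  t=0,i=1
  [4] ..#.. => .  t=5,i=8
  [3] ...## => #  t=1,i=14
  [2] ...#. => #  t=0,i=8
  [1] ....# => #  t=1,i=13
  [0] ..... => #  t=1,i=12
  bits 01011011000110110010011011101111 = 1528506095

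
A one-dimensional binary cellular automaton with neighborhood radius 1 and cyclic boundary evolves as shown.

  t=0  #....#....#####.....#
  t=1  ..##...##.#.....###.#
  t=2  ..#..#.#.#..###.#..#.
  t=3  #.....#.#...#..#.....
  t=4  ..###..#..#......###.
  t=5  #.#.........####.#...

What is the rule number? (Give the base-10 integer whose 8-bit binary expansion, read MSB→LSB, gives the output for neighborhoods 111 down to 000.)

41

  [7] ### => .  t=0,i=11
  [6] ##. => .  t=0,i=0
  [5] #.# => #  t=1,i=9
  [4] #.. => .  t=0,i=1
  [3] .## => #  t=0,i=10
  [2] .#. => .  t=0,i=5
  [1] ..# => .  t=0,i=4
  [0] ... => #  t=0,i=2
  bits 00101001 = 41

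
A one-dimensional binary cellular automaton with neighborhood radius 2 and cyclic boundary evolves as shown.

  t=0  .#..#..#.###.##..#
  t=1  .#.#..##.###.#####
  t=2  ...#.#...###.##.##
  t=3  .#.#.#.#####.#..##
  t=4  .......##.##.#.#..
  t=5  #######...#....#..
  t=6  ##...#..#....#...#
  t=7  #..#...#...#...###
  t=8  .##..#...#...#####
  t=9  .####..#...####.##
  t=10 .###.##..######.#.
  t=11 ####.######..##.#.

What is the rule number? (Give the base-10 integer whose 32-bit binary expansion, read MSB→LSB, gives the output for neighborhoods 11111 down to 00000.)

  #####|.  b31=0 t=1,i=15
  ####.|#  b30=1 t=1,i=16
  ###.#|#  b29=1 t=0,i=11
  ###..|.  b28=0 t=5,i=6
  ##.##|.  b27=0 t=0,i=12
  ##.#.|.  b26=0 t=1,i=0
  ##..#|#  b25=1 t=0,i=15
  ##...|.  b24=0 t=2,i=0
  #.###|#  b23=1 t=0,i=9
  #.##.|#  b22=1 t=0,i=13
  #.#.#|.  b21=0 t=1,i=1
  #.#..|#  b20=1 t=0,i=1
  #..##|#  b19=1 t=1,i=5
  #..#.|#  b18=1 t=0,i=3
  #...#|#  b17=1 t=2,i=1
  #....|.  b16=0 t=4,i=17
  .####|#  b15=1 t=1,i=14
  .###.|#  b14=1 t=0,i=10
  .##.#|.  b13=0 t=1,i=7
  .##..|#  b12=1 t=0,i=14
  .#.##|.  b11=0 t=0,i=8
  .#.#.|.  b10=0 t=0,i=0
  .#..#|.  b9=0 t=0,i=2
  .#...|.  b8=0 t=2,i=6
  ..###|#  b7=1 t=2,i=9
  ..##.|.  b6=0 t=1,i=6
  ..#.#|#  b5=1 t=0,i=7
  ..#..|.  b4=0 t=0,i=4
  ...##|#  b3=1 t=2,i=8
  ...#.|.  b2=0 t=2,i=2
  ....#|#  b1=1 t=4,i=5
  .....|#  b0=1 t=4,i=0
  bits 01100010110111101101000010101011 = 1658769579

1658769579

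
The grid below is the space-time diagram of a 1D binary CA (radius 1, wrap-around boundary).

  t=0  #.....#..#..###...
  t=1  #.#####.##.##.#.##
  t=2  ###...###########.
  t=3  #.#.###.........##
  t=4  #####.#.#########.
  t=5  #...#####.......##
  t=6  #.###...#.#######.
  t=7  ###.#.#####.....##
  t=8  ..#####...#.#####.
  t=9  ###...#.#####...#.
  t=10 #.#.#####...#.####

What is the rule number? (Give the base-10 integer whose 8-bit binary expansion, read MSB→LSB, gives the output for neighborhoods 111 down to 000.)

  nb ###: next=.  (t=0,i=13, bit7=0)
  nb ##.: next=#  (t=0,i=14, bit6=1)
  nb #.#: next=#  (t=1,i=1, bit5=1)
  nb #..: next=.  (t=0,i=1, bit4=0)
  nb .##: next=#  (t=0,i=12, bit3=1)
  nb .#.: next=#  (t=0,i=0, bit2=1)
  nb ..#: next=#  (t=0,i=5, bit1=1)
  nb ...: next=#  (t=0,i=2, bit0=1)
  bits 01101111 = 111

111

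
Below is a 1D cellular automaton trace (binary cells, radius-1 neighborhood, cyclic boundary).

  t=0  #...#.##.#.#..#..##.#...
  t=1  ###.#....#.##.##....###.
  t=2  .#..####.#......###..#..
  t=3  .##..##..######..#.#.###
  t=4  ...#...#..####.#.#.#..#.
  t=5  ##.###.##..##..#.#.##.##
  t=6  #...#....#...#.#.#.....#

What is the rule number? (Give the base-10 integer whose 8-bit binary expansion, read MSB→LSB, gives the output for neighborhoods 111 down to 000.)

  [7] ### => #  t=1,i=1
  [6] ##. => .  t=0,i=7
  [5] #.# => .  t=0,i=5
  [4] #.. => #  t=0,i=1
  [3] .## => .  t=0,i=6
  [2] .#. => #  t=0,i=0
  [1] ..# => .  t=0,i=3
  [0] ... => #  t=0,i=2
  bits 10010101 = 149

149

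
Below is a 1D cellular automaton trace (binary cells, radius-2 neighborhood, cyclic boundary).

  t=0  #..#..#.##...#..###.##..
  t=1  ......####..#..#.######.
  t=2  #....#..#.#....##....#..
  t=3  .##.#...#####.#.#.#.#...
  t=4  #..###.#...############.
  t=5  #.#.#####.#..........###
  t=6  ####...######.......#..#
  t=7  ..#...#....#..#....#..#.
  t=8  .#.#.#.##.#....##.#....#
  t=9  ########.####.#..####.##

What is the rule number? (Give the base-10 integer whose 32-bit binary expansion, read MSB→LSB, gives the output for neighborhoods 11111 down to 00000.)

1853447468

  [31] ##### => .  t=1,i=19
  [30] ####. => #  t=1,i=8
  [29] ###.# => #  t=0,i=18
  [28] ###.. => .  t=1,i=9
  [27] ##.## => #  t=0,i=19
  [26] ##.#. => #  t=3,i=3
  [25] ##..# => #  t=0,i=22
  [24] ##... => .  t=0,i=10
  [23] #.### => .  t=1,i=17
  [22] #.##. => #  t=0,i=8
  [21] #.#.# => #  t=3,i=14
  [20] #.#.. => #  t=2,i=10
  [19] #..## => #  t=0,i=15
  [18] #..#. => .  t=0,i=2
  [17] #...# => .  t=0,i=11
  [16] #.... => #  t=1,i=0
  [15] .#### => .  t=1,i=7
  [14] .###. => #  t=0,i=17
  [13] .##.# => .  t=3,i=2
  [12] .##.. => #  t=0,i=9
  [11] .#.## => #  t=0,i=7
  [10] .#.#. => #  t=2,i=9
  [9] .#..# => .  t=0,i=1
  [8] .#... => #  t=2,i=1
  [7] ..### => .  t=0,i=16
  [6] ..##. => .  t=2,i=15
  [5] ..#.# => #  t=0,i=6
  [4] ..#.. => .  t=0,i=0
  [3] ...## => #  t=1,i=5
  [2] ...#. => #  t=0,i=12
  [1] ....# => .  t=1,i=4
  [0] ..... => .  t=1,i=1
  bits 01101110011110010101110100101100 = 1853447468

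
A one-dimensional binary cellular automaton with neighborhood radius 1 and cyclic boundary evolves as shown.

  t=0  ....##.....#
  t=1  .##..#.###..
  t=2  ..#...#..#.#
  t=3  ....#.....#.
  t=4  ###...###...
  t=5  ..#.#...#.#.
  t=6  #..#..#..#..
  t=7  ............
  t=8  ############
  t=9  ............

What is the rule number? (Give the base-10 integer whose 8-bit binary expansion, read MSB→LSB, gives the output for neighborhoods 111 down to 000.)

  nb ###: next=.  (t=1,i=8, bit7=0)
  nb ##.: next=#  (t=0,i=5, bit6=1)
  nb #.#: next=#  (t=1,i=6, bit5=1)
  nb #..: next=.  (t=0,i=0, bit4=0)
  nb .##: next=.  (t=0,i=4, bit3=0)
  nb .#.: next=.  (t=0,i=11, bit2=0)
  nb ..#: next=.  (t=0,i=3, bit1=0)
  nb ...: next=#  (t=0,i=1, bit0=1)
  bits 01100001 = 97

97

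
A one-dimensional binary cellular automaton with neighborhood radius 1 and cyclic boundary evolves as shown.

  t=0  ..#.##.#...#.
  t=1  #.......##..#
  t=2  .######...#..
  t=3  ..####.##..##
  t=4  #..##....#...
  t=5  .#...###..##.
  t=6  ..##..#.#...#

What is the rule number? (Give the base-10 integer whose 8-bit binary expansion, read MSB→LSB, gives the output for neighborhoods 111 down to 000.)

  ### -> #   bit 7 = 1  t=2,i=2
  ##. -> .   bit 6 = 0  t=0,i=5
  #.# -> .   bit 5 = 0  t=0,i=3
  #.. -> #   bit 4 = 1  t=0,i=8
  .## -> .   bit 3 = 0  t=0,i=4
  .#. -> .   bit 2 = 0  t=0,i=2
  ..# -> .   bit 1 = 0  t=0,i=1
  ... -> #   bit 0 = 1  t=0,i=0
  bits 10010001 = 145

145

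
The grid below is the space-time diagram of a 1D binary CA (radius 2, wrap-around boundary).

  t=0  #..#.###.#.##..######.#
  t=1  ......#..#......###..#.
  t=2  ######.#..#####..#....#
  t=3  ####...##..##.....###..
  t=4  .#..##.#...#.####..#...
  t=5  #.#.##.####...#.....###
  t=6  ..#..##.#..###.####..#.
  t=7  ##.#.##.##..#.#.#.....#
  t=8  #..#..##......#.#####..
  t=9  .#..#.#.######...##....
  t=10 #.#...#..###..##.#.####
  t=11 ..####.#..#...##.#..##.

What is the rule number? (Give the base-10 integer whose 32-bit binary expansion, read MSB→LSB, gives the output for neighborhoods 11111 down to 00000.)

  ##### -> #   bit 31 = 1  t=0,i=17
  ####. -> .   bit 30 = 0  t=0,i=19
  ###.# -> .   bit 29 = 0  t=0,i=7
  ###.. -> .   bit 28 = 0  t=1,i=18
  ##.## -> #   bit 27 = 1  t=0,i=21
  ##.#. -> .   bit 26 = 0  t=0,i=8
  ##..# -> .   bit 25 = 0  t=0,i=1
  ##... -> #   bit 24 = 1  t=3,i=4
  #.### -> .   bit 23 = 0  t=0,i=5
  #.##. -> .   bit 22 = 0  t=0,i=11
  #.#.# -> #   bit 21 = 1  t=0,i=9
  #.#.. -> #   bit 20 = 1  t=2,i=7
  #..## -> .   bit 19 = 0  t=0,i=14
  #..#. -> .   bit 18 = 0  t=0,i=2
  #...# -> #   bit 17 = 1  t=3,i=5
  #.... -> #   bit 16 = 1  t=1,i=0
  .#### -> #   bit 15 = 1  t=0,i=16
  .###. -> #   bit 14 = 1  t=0,i=6
  .##.# -> #   bit 13 = 1  t=4,i=5
  .##.. -> .   bit 12 = 0  t=0,i=0
  .#.## -> .   bit 11 = 0  t=0,i=4
  .#.#. -> .   bit 10 = 0  t=7,i=13
  .#..# -> #   bit 9 = 1  t=1,i=7
  .#... -> #   bit 8 = 1  t=1,i=10
  ..### -> .   bit 7 = 0  t=0,i=15
  ..##. -> #   bit 6 = 1  t=3,i=7
  ..#.# -> .   bit 5 = 0  t=0,i=3
  ..#.. -> .   bit 4 = 0  t=1,i=6
  ...## -> .   bit 3 = 0  t=1,i=15
  ...#. -> #   bit 2 = 1  t=1,i=5
  ....# -> #   bit 1 = 1  t=1,i=4
  ..... -> #   bit 0 = 1  t=1,i=1
  bits 10001001001100111110001101000111 = 2301879111

2301879111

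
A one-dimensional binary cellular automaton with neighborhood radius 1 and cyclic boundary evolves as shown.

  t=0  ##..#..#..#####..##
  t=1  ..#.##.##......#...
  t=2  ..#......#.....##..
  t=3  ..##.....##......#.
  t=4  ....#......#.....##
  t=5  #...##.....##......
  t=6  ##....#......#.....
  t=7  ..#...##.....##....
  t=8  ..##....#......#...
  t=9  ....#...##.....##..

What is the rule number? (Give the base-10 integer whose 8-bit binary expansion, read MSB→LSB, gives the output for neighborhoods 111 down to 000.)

  ###|.  b7=0 t=0,i=0
  ##.|.  b6=0 t=0,i=1
  #.#|.  b5=0 t=1,i=3
  #..|#  b4=1 t=0,i=2
  .##|.  b3=0 t=0,i=10
  .#.|#  b2=1 t=0,i=4
  ..#|.  b1=0 t=0,i=3
  ...|.  b0=0 t=1,i=0
  bits 00010100 = 20

20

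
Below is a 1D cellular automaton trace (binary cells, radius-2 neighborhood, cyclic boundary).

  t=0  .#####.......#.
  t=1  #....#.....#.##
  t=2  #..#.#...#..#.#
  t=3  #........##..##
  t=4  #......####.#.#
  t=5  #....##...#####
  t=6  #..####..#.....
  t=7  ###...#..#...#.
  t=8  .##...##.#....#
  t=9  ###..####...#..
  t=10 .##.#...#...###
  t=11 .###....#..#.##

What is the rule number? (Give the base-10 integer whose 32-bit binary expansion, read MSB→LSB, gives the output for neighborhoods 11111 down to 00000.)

  #####|.  b31=0 t=0,i=3
  ####.|.  b30=0 t=0,i=4
  ###.#|#  b29=1 t=4,i=10
  ###..|#  b28=1 t=0,i=5
  ##.##|.  b27=0 t=10,i=0
  ##.#.|#  b26=1 t=4,i=11
  ##..#|.  b25=0 t=2,i=1
  ##...|.  b24=0 t=0,i=6
  #.###|.  b23=0 t=1,i=13
  #.##.|#  b22=1 t=2,i=14
  #.#.#|#  b21=1 t=4,i=12
  #.#..|.  b20=0 t=2,i=5
  #..##|#  b19=1 t=0,i=0
  #..#.|.  b18=0 t=2,i=2
  #...#|.  b17=0 t=2,i=7
  #....|.  b16=0 t=0,i=7
  .####|.  b15=0 t=0,i=2
  .###.|#  b14=1 t=1,i=14
  .##.#|#  b13=1 t=8,i=7
  .##..|#  b12=1 t=2,i=0
  .#.##|#  b11=1 t=1,i=12
  .#.#.|.  b10=0 t=2,i=4
  .#..#|#  b9=1 t=0,i=14
  .#...|.  b8=0 t=1,i=6
  ..###|.  b7=0 t=0,i=1
  ..##.|#  b6=1 t=3,i=9
  ..#.#|.  b5=0 t=1,i=11
  ..#..|#  b4=1 t=0,i=13
  ...##|#  b3=1 t=3,i=8
  ...#.|.  b2=0 t=0,i=12
  ....#|#  b1=1 t=0,i=11
  .....|.  b0=0 t=0,i=8
  bits 00110100011010000111101001011010 = 879262298

879262298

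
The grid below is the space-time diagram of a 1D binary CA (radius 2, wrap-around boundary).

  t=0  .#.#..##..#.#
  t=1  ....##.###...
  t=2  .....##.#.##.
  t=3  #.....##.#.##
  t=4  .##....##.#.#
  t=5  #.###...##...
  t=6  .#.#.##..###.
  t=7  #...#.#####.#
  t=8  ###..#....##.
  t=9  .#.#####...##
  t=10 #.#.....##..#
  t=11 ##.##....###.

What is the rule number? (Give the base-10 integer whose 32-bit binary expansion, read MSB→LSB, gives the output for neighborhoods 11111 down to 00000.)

789543824

  nb #####: next=.  (t=7,i=8, bit31=0)
  nb ####.: next=.  (t=7,i=9, bit30=0)
  nb ###.#: next=#  (t=7,i=10, bit29=1)
  nb ###..: next=.  (t=1,i=9, bit28=0)
  nb ##.##: next=#  (t=1,i=6, bit27=1)
  nb ##.#.: next=#  (t=2,i=7, bit26=1)
  nb ##..#: next=#  (t=0,i=8, bit25=1)
  nb ##...: next=#  (t=1,i=10, bit24=1)
  nb #.###: next=.  (t=1,i=7, bit23=0)
  nb #.##.: next=.  (t=2,i=10, bit22=0)
  nb #.#.#: next=.  (t=0,i=1, bit21=0)
  nb #.#..: next=.  (t=0,i=3, bit20=0)
  nb #..##: next=#  (t=0,i=5, bit19=1)
  nb #..#.: next=#  (t=0,i=9, bit18=1)
  nb #...#: next=#  (t=5,i=6, bit17=1)
  nb #....: next=#  (t=1,i=11, bit16=1)
  nb .####: next=.  (t=7,i=7, bit15=0)
  nb .###.: next=#  (t=1,i=8, bit14=1)
  nb .##.#: next=#  (t=1,i=5, bit13=1)
  nb .##..: next=#  (t=0,i=7, bit12=1)
  nb .#.##: next=#  (t=2,i=9, bit11=1)
  nb .#.#.: next=.  (t=0,i=0, bit10=0)
  nb .#..#: next=#  (t=0,i=4, bit9=1)
  nb .#...: next=#  (t=8,i=6, bit8=1)
  nb ..###: next=#  (t=6,i=9, bit7=1)
  nb ..##.: next=.  (t=0,i=6, bit6=0)
  nb ..#.#: next=.  (t=0,i=10, bit5=0)
  nb ..#..: next=#  (t=8,i=5, bit4=1)
  nb ...##: next=.  (t=1,i=3, bit3=0)
  nb ...#.: next=.  (t=5,i=12, bit2=0)
  nb ....#: next=.  (t=1,i=2, bit1=0)
  nb .....: next=.  (t=1,i=0, bit0=0)
  bits 00101111000011110111101110010000 = 789543824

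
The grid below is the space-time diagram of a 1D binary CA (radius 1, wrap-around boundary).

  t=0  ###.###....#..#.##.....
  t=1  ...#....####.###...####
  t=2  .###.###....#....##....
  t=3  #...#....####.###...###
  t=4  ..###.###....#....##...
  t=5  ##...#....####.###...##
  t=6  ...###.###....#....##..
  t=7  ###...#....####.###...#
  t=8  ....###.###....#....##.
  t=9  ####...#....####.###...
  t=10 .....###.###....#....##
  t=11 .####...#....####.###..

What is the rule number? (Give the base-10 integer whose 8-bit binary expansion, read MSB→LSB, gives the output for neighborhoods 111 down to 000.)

  nb ###: next=.  (t=0,i=1, bit7=0)
  nb ##.: next=.  (t=0,i=2, bit6=0)
  nb #.#: next=#  (t=0,i=3, bit5=1)
  nb #..: next=.  (t=0,i=7, bit4=0)
  nb .##: next=.  (t=0,i=0, bit3=0)
  nb .#.: next=#  (t=0,i=11, bit2=1)
  nb ..#: next=#  (t=0,i=10, bit1=1)
  nb ...: next=#  (t=0,i=8, bit0=1)
  bits 00100111 = 39

39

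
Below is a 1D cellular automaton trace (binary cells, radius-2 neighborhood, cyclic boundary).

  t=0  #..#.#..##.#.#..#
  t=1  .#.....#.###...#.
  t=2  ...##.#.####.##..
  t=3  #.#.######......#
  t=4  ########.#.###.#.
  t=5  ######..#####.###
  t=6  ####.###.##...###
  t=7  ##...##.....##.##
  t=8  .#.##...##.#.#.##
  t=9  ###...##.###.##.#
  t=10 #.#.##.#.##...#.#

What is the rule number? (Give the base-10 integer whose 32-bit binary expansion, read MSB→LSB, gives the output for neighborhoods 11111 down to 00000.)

  [31] ##### => #  t=3,i=6
  [30] ####. => .  t=2,i=10
  [29] ###.# => .  t=2,i=11
  [28] ###.. => #  t=1,i=11
  [27] ##.## => .  t=2,i=12
  [26] ##.#. => #  t=0,i=10
  [25] ##..# => #  t=0,i=1
  [24] ##... => .  t=1,i=12
  [23] #.### => #  t=1,i=9
  [22] #.##. => .  t=2,i=13
  [21] #.#.# => #  t=0,i=11
  [20] #.#.. => .  t=0,i=5
  [19] #..## => #  t=0,i=7
  [18] #..#. => .  t=0,i=2
  [17] #...# => #  t=1,i=13
  [16] #.... => #  t=1,i=3
  [15] .#### => #  t=2,i=9
  [14] .###. => #  t=1,i=10
  [13] .##.# => #  t=0,i=9
  [12] .##.. => .  t=0,i=0
  [11] .#.## => #  t=1,i=8
  [10] .#.#. => .  t=0,i=4
  [9] .#..# => .  t=0,i=6
  [8] .#... => .  t=1,i=2
  [7] ..### => .  t=5,i=8
  [6] ..##. => .  t=0,i=8
  [5] ..#.# => .  t=0,i=3
  [4] ..#.. => .  t=1,i=1
  [3] ...## => #  t=2,i=2
  [2] ...#. => #  t=1,i=6
  [1] ....# => .  t=1,i=5
  [0] ..... => #  t=1,i=4
  bits 10010110101010111110100000001101 = 2527848461

2527848461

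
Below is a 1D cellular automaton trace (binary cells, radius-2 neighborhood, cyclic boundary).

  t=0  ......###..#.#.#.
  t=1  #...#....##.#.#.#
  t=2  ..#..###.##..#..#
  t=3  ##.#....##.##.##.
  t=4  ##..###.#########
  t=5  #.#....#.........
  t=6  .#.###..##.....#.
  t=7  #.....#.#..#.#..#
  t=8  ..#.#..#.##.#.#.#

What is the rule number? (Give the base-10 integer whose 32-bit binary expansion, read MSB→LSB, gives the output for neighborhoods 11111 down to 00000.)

  [31] ##### => .  t=4,i=10
  [30] ####. => #  t=4,i=0
  [29] ###.# => .  t=2,i=7
  [28] ###.. => .  t=0,i=8
  [27] ##.## => #  t=2,i=8
  [26] ##.#. => .  t=1,i=11
  [25] ##..# => #  t=0,i=9
  [24] ##... => .  t=1,i=1
  [23] #.### => .  t=4,i=8
  [22] #.##. => #  t=1,i=16
  [21] #.#.# => .  t=0,i=13
  [20] #.#.. => .  t=0,i=15
  [19] #..## => .  t=2,i=4
  [18] #..#. => #  t=0,i=10
  [17] #...# => #  t=1,i=2
  [16] #.... => #  t=0,i=0
  [15] .#### => .  t=4,i=9
  [14] .###. => .  t=0,i=7
  [13] .##.# => #  t=1,i=10
  [12] .##.. => .  t=1,i=0
  [11] .#.## => .  t=1,i=15
  [10] .#.#. => #  t=0,i=12
  [9] .#..# => #  t=2,i=0
  [8] .#... => #  t=0,i=16
  [7] ..### => .  t=0,i=6
  [6] ..##. => #  t=1,i=9
  [5] ..#.# => .  t=0,i=11
  [4] ..#.. => .  t=1,i=4
  [3] ...## => .  t=0,i=5
  [2] ...#. => .  t=1,i=3
  [1] ....# => #  t=0,i=4
  [0] ..... => .  t=0,i=1
  bits 01001010010001110010011101000010 = 1246177090

1246177090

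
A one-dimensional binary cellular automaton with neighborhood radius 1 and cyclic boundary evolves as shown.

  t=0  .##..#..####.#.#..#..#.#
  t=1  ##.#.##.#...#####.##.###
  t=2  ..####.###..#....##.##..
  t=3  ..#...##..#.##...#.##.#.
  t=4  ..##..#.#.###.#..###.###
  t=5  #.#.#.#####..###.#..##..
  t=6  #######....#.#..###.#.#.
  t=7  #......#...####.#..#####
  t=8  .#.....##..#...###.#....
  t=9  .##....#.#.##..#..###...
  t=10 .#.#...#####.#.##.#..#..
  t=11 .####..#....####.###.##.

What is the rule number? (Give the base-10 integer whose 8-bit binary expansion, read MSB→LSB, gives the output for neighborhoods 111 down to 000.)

  ### -> .   bit 7 = 0  t=0,i=9
  ##. -> .   bit 6 = 0  t=0,i=2
  #.# -> #   bit 5 = 1  t=0,i=0
  #.. -> #   bit 4 = 1  t=0,i=3
  .## -> #   bit 3 = 1  t=0,i=1
  .#. -> #   bit 2 = 1  t=0,i=5
  ..# -> .   bit 1 = 0  t=0,i=4
  ... -> .   bit 0 = 0  t=1,i=10
  bits 00111100 = 60

60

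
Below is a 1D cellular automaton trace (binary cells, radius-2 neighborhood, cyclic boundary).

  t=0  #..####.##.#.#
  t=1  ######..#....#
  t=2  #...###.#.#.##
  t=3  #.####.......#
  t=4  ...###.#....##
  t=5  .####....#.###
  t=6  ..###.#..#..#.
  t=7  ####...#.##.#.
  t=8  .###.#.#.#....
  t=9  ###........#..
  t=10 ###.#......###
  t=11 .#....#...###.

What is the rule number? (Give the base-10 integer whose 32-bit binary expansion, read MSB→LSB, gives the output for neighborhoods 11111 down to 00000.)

  #####|.  b31=0 t=1,i=1
  ####.|#  b30=1 t=0,i=5
  ###.#|.  b29=0 t=0,i=6
  ###..|#  b28=1 t=1,i=5
  ##.##|.  b27=0 t=0,i=7
  ##.#.|.  b26=0 t=0,i=10
  ##..#|#  b25=1 t=0,i=1
  ##...|.  b24=0 t=2,i=1
  #.###|.  b23=0 t=2,i=12
  #.##.|#  b22=1 t=0,i=8
  #.#.#|.  b21=0 t=0,i=11
  #.#..|.  b20=0 t=4,i=7
  #..##|#  b19=1 t=0,i=2
  #..#.|.  b18=0 t=1,i=7
  #...#|#  b17=1 t=2,i=2
  #....|#  b16=1 t=1,i=10
  .####|#  b15=1 t=0,i=4
  .###.|#  b14=1 t=2,i=5
  .##.#|.  b13=0 t=0,i=9
  .##..|#  b12=1 t=0,i=0
  .#.##|.  b11=0 t=0,i=12
  .#.#.|.  b10=0 t=2,i=9
  .#..#|#  b9=1 t=6,i=7
  .#...|.  b8=0 t=1,i=9
  ..###|#  b7=1 t=0,i=3
  ..##.|#  b6=1 t=3,i=13
  ..#.#|#  b5=1 t=5,i=9
  ..#..|#  b4=1 t=1,i=8
  ...##|#  b3=1 t=1,i=12
  ...#.|.  b2=0 t=5,i=8
  ....#|.  b1=0 t=1,i=11
  .....|.  b0=0 t=3,i=8
  bits 01010010010010111101001011111000 = 1380700920

1380700920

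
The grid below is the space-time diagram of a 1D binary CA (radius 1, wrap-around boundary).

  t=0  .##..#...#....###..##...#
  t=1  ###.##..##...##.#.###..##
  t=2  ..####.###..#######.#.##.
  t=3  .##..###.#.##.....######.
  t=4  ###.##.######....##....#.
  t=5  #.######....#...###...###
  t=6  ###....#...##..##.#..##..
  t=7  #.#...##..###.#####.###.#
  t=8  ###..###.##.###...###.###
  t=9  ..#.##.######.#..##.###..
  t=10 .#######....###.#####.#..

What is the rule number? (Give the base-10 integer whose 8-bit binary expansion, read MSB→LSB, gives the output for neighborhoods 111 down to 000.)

  ### -> .   bit 7 = 0  t=0,i=15
  ##. -> #   bit 6 = 1  t=0,i=2
  #.# -> #   bit 5 = 1  t=0,i=0
  #.. -> .   bit 4 = 0  t=0,i=3
  .## -> #   bit 3 = 1  t=0,i=1
  .#. -> #   bit 2 = 1  t=0,i=5
  ..# -> #   bit 1 = 1  t=0,i=4
  ... -> .   bit 0 = 0  t=0,i=7
  bits 01101110 = 110

110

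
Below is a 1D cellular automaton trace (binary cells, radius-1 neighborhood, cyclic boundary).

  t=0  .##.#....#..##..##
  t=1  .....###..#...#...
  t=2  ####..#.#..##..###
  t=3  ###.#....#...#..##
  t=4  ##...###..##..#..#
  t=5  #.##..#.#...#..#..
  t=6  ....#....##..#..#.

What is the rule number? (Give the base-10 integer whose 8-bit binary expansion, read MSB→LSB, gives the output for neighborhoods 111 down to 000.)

  ###|#  b7=1 t=1,i=6
  ##.|.  b6=0 t=0,i=2
  #.#|.  b5=0 t=0,i=0
  #..|#  b4=1 t=0,i=5
  .##|.  b3=0 t=0,i=1
  .#.|.  b2=0 t=0,i=4
  ..#|.  b1=0 t=0,i=8
  ...|#  b0=1 t=0,i=6
  bits 10010001 = 145

145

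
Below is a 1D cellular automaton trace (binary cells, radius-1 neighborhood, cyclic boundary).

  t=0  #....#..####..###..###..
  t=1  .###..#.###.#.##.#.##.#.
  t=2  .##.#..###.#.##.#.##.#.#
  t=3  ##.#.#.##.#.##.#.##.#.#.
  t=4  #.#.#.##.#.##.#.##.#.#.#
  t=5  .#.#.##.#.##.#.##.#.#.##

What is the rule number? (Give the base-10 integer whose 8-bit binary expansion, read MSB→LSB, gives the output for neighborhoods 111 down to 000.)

  ###|#  b7=1 t=0,i=9
  ##.|.  b6=0 t=0,i=11
  #.#|#  b5=1 t=1,i=7
  #..|#  b4=1 t=0,i=1
  .##|#  b3=1 t=0,i=8
  .#.|.  b2=0 t=0,i=0
  ..#|.  b1=0 t=0,i=4
  ...|#  b0=1 t=0,i=2
  bits 10111001 = 185

185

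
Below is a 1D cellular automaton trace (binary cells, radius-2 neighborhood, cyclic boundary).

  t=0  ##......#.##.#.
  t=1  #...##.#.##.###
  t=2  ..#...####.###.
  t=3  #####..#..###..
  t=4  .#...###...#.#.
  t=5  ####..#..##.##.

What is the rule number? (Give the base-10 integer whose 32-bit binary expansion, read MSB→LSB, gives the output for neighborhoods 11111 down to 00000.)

251055381

  ##### -> .   bit 31 = 0  t=3,i=2
  ####. -> .   bit 30 = 0  t=1,i=14
  ###.# -> .   bit 29 = 0  t=2,i=9
  ###.. -> .   bit 28 = 0  t=1,i=0
  ##.## -> #   bit 27 = 1  t=1,i=11
  ##.#. -> #   bit 26 = 1  t=0,i=12
  ##..# -> #   bit 25 = 1  t=3,i=5
  ##... -> .   bit 24 = 0  t=0,i=2
  #.### -> #   bit 23 = 1  t=1,i=12
  #.##. -> #   bit 22 = 1  t=0,i=0
  #.#.# -> #   bit 21 = 1  t=0,i=13
  #.#.. -> #   bit 20 = 1  t=4,i=13
  #..## -> .   bit 19 = 0  t=3,i=9
  #..#. -> #   bit 18 = 1  t=3,i=6
  #...# -> #   bit 17 = 1  t=1,i=2
  #.... -> .   bit 16 = 0  t=0,i=3
  .#### -> #   bit 15 = 1  t=1,i=13
  .###. -> #   bit 14 = 1  t=2,i=12
  .##.# -> .   bit 13 = 0  t=0,i=11
  .##.. -> .   bit 12 = 0  t=0,i=1
  .#.## -> #   bit 11 = 1  t=0,i=9
  .#.#. -> #   bit 10 = 1  t=4,i=12
  .#..# -> .   bit 9 = 0  t=3,i=8
  .#... -> #   bit 8 = 1  t=2,i=3
  ..### -> .   bit 7 = 0  t=2,i=6
  ..##. -> .   bit 6 = 0  t=1,i=4
  ..#.# -> .   bit 5 = 0  t=0,i=8
  ..#.. -> #   bit 4 = 1  t=2,i=2
  ...## -> .   bit 3 = 0  t=1,i=3
  ...#. -> #   bit 2 = 1  t=0,i=7
  ....# -> .   bit 1 = 0  t=0,i=6
  ..... -> #   bit 0 = 1  t=0,i=4
  bits 00001110111101101100110100010101 = 251055381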